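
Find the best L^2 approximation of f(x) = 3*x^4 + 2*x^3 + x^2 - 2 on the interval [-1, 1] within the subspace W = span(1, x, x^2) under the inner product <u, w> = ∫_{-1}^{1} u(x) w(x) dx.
g(x) = 25*x^2/7 + 6*x/5 - 79/35

The best approximation g ∈ W is the orthogonal projection of f onto W. Writing g = a_0 + a_1 x + a_2 x^2, the coefficients solve the normal equations G · a = b where
  G_{ij} = <φ_i, φ_j> and b_i = <f, φ_i>, with φ_0 = 1, φ_1 = x, φ_2 = x^2.
G =
  [2, 0, 2/3]
  [0, 2/3, 0]
  [2/3, 0, 2/5],
b = (-32/15, 4/5, -8/105).
Solving gives a_0 = -79/35, a_1 = 6/5, a_2 = 25/7, so
  g(x) = 25*x^2/7 + 6*x/5 - 79/35.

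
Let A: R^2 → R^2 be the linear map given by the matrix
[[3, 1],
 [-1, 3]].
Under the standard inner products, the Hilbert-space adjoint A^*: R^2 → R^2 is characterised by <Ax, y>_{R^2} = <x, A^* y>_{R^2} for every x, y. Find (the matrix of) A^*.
A^* = A^T =
[[3, -1],
 [1, 3]]

For real matrices with standard dot products, the defining identity <Ax, y> = <x, A^* y> gives (Ax)^T y = x^T (A^*) y, i.e. x^T A^T y = x^T (A^*) y. Since this holds for all x, y, we must have A^* = A^T. Therefore
A^* =
[[3, -1],
 [1, 3]].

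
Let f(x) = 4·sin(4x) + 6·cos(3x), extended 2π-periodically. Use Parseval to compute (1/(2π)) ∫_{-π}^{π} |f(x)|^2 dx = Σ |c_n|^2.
Σ |c_n|^2 = 26

Expand |f|^2 and use orthogonality of {sin(nx), cos(mx)} on [-π, π]:
  ∫_{-π}^{π} sin(nx)^2 dx = π, ∫ cos(mx)^2 dx = π, and cross terms integrate to 0.
So ∫_{-π}^{π} f(x)^2 dx = 4^2 · π + 6^2 · π = (16 + 36)π.
Divide by 2π: (16 + 36)/2 = 26.
By Parseval, this equals Σ |c_n|^2.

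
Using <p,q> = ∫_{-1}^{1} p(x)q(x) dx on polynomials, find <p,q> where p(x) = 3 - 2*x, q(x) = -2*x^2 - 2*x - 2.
<p,q> = -40/3

Expand the product: p(x)·q(x) = 4*x^3 - 2*x^2 - 2*x - 6.
∫_{-1}^{1} of each monomial x^k gives [2/(k+1) if k even, 0 if k odd]. Integrating term-by-term (or equivalently evaluating the antiderivative F(x) = x^4 - 2*x^3/3 - x^2 - 6*x at the endpoints):
  F(1) − F(−1) = -20/3 − (20/3) = -40/3.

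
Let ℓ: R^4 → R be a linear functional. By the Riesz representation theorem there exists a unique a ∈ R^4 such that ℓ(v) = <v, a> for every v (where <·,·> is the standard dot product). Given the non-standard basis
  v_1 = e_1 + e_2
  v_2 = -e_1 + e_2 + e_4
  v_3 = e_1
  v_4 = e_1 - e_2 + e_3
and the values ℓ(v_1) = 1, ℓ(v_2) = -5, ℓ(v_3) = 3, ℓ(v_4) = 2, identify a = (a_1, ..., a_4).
a = (3, -2, -3, 0)

Write a = (a_1, ..., a_4) in the standard basis. For each basis vector v_i, ℓ(v_i) = <v_i, a> is a linear equation in the a_j's. Collect the n equations into a matrix system V a = ℓ, where row i of V is v_i (expressed in the standard basis). Since V is invertible (lower-triangular with 1s on the diagonal, up to permutation), solve by back-substitution:
  V =
[[1, 1, 0, 0],
 [-1, 1, 0, 1],
 [1, 0, 0, 0],
 [1, -1, 1, 0]]
  V a = (1, -5, 3, 2)
Solving gives a = (3, -2, -3, 0).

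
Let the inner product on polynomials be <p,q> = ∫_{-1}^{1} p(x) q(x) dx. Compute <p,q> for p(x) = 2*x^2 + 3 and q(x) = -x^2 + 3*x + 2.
<p,q> = 178/15

Expand the product: p(x)·q(x) = -2*x^4 + 6*x^3 + x^2 + 9*x + 6.
∫_{-1}^{1} of each monomial x^k gives [2/(k+1) if k even, 0 if k odd]. Integrating term-by-term (or equivalently evaluating the antiderivative F(x) = -2*x^5/5 + 3*x^4/2 + x^3/3 + 9*x^2/2 + 6*x at the endpoints):
  F(1) − F(−1) = 179/15 − (1/15) = 178/15.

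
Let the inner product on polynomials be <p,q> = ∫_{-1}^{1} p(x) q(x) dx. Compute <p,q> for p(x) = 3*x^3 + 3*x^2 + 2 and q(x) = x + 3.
<p,q> = 96/5

Expand the product: p(x)·q(x) = 3*x^4 + 12*x^3 + 9*x^2 + 2*x + 6.
∫_{-1}^{1} of each monomial x^k gives [2/(k+1) if k even, 0 if k odd]. Integrating term-by-term (or equivalently evaluating the antiderivative F(x) = 3*x^5/5 + 3*x^4 + 3*x^3 + x^2 + 6*x at the endpoints):
  F(1) − F(−1) = 68/5 − (-28/5) = 96/5.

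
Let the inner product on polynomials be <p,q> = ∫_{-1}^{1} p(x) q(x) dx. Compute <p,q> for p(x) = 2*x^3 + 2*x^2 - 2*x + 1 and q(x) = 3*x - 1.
<p,q> = -74/15

Expand the product: p(x)·q(x) = 6*x^4 + 4*x^3 - 8*x^2 + 5*x - 1.
∫_{-1}^{1} of each monomial x^k gives [2/(k+1) if k even, 0 if k odd]. Integrating term-by-term (or equivalently evaluating the antiderivative F(x) = 6*x^5/5 + x^4 - 8*x^3/3 + 5*x^2/2 - x at the endpoints):
  F(1) − F(−1) = 31/30 − (179/30) = -74/15.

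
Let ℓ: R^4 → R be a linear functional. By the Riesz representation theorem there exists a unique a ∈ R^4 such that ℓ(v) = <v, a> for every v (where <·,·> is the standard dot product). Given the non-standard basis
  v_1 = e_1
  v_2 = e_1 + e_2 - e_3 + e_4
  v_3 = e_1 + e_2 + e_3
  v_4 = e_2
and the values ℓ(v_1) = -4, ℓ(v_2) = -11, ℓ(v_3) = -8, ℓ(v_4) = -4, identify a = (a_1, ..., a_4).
a = (-4, -4, 0, -3)

Write a = (a_1, ..., a_4) in the standard basis. For each basis vector v_i, ℓ(v_i) = <v_i, a> is a linear equation in the a_j's. Collect the n equations into a matrix system V a = ℓ, where row i of V is v_i (expressed in the standard basis). Since V is invertible (lower-triangular with 1s on the diagonal, up to permutation), solve by back-substitution:
  V =
[[1, 0, 0, 0],
 [1, 1, -1, 1],
 [1, 1, 1, 0],
 [0, 1, 0, 0]]
  V a = (-4, -11, -8, -4)
Solving gives a = (-4, -4, 0, -3).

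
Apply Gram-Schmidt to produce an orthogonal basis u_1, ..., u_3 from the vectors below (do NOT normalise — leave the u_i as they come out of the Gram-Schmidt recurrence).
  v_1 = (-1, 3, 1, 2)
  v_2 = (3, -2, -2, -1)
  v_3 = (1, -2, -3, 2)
Orthogonal basis:
  u_1 = (-1, 3, 1, 2)
  u_2 = (32/15, 3/5, -17/15, 11/15)
  u_3 = (-125/101, -133/101, -164/101, 219/101)

Apply the Gram-Schmidt recurrence
  u_1 = v_1
  u_i = v_i − Σ_{j<i} ((v_i · u_j) / (u_j · u_j)) · u_j.

Step by step this gives:
  u_1 = (-1, 3, 1, 2)
  u_2 = (32/15, 3/5, -17/15, 11/15)
  u_3 = (-125/101, -133/101, -164/101, 219/101)

Orthogonality check:
  u_2 · u_1 = 0 (should be 0)
  u_3 · u_1 = 0 (should be 0)
  u_3 · u_2 = 0 (should be 0)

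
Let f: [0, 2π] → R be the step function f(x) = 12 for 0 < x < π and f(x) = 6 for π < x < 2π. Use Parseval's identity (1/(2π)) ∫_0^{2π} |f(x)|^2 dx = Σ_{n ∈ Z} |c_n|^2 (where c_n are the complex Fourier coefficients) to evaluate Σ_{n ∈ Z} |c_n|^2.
Σ |c_n|^2 = 90

Parseval equates the L^2 energy of f (normalised by 1/(2π)) with the ℓ^2 sum of its Fourier coefficients: (1/(2π)) ∫_0^{2π} |f|^2 = Σ |c_n|^2.
Compute the left side: (1/(2π)) [∫_0^π 12^2 dx + ∫_π^{2π} 6^2 dx] = (1/(2π)) · (144π + 36π) = (144 + 36)/2 = 90.
So Σ_{n ∈ Z} |c_n|^2 = 90.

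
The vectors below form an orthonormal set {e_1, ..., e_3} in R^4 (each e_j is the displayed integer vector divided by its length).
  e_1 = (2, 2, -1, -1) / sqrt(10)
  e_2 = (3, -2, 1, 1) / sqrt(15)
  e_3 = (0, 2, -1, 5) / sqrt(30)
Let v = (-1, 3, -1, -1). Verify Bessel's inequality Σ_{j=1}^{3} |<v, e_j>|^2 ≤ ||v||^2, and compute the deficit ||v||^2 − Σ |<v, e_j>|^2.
Σ |<v, e_j>|^2 = 59/5; ||v||^2 = 12; deficit = 1/5

Write each e_j = u_j / sqrt(<u_j, u_j>) where u_j is the displayed integer vector. Then <v, e_j> = <v, u_j> / sqrt(<u_j, u_j>), so |<v, e_j>|^2 = <v, u_j>^2 / <u_j, u_j>.
Coefficients: <v, e_1> = 6/sqrt(10), <v, e_2> = -11/sqrt(15), <v, e_3> = 2/sqrt(30).
Square and sum: Σ |<v, e_j>|^2 = 59/5.
Compute ||v||^2 = v·v = 12.
Deficit = 12 − 59/5 = 1/5 ≥ 0, confirming Bessel's inequality. (The deficit equals ||v − Σ <v,e_j> e_j||^2, the squared distance from v to span{e_j}.)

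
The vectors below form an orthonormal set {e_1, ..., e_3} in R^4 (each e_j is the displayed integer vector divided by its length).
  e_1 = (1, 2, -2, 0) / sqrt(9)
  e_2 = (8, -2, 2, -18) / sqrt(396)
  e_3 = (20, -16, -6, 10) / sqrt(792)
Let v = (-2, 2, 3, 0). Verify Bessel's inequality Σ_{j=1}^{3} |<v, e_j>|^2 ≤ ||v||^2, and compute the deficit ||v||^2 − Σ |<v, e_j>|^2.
Σ |<v, e_j>|^2 = 25/2; ||v||^2 = 17; deficit = 9/2

Write each e_j = u_j / sqrt(<u_j, u_j>) where u_j is the displayed integer vector. Then <v, e_j> = <v, u_j> / sqrt(<u_j, u_j>), so |<v, e_j>|^2 = <v, u_j>^2 / <u_j, u_j>.
Coefficients: <v, e_1> = -4/sqrt(9), <v, e_2> = -14/sqrt(396), <v, e_3> = -90/sqrt(792).
Square and sum: Σ |<v, e_j>|^2 = 25/2.
Compute ||v||^2 = v·v = 17.
Deficit = 17 − 25/2 = 9/2 ≥ 0, confirming Bessel's inequality. (The deficit equals ||v − Σ <v,e_j> e_j||^2, the squared distance from v to span{e_j}.)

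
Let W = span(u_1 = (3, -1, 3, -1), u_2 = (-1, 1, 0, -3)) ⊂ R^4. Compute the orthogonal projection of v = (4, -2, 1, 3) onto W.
proj_W(v) = (703/219, -425/219, 139/73, 719/219)

Set up U = [u_1 | ... | u_2] ∈ R^(4×2). The projector onto W = col(U) is P = U (U^T U)^(-1) U^T.
Compute U^T U =
  [20, -1]
  [-1, 11],
and U^T v = (14, -15).
Solve U^T U · c = U^T v for the coefficients: c = (139/219, -286/219). The projection is proj_W(v) = U c.
Check: (v - proj_W(v)) · u_1 = 0  (should be 0).
Check: (v - proj_W(v)) · u_2 = 0  (should be 0).
Result: proj_W(v) = (703/219, -425/219, 139/73, 719/219).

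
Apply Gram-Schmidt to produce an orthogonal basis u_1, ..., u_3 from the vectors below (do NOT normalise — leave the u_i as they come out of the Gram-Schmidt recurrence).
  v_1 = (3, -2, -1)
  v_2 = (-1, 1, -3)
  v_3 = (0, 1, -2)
Orthogonal basis:
  u_1 = (3, -2, -1)
  u_2 = (-4/7, 5/7, -22/7)
  u_3 = (28/75, 8/15, 4/75)

Apply the Gram-Schmidt recurrence
  u_1 = v_1
  u_i = v_i − Σ_{j<i} ((v_i · u_j) / (u_j · u_j)) · u_j.

Step by step this gives:
  u_1 = (3, -2, -1)
  u_2 = (-4/7, 5/7, -22/7)
  u_3 = (28/75, 8/15, 4/75)

Orthogonality check:
  u_2 · u_1 = 0 (should be 0)
  u_3 · u_1 = 0 (should be 0)
  u_3 · u_2 = 0 (should be 0)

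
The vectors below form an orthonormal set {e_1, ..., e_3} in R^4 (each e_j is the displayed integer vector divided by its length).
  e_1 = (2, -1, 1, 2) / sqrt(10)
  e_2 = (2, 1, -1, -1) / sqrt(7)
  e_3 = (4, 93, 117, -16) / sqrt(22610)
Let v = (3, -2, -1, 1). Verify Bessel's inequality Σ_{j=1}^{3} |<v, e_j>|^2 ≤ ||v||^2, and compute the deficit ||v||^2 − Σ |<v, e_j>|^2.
Σ |<v, e_j>|^2 = 4701/323; ||v||^2 = 15; deficit = 144/323

Write each e_j = u_j / sqrt(<u_j, u_j>) where u_j is the displayed integer vector. Then <v, e_j> = <v, u_j> / sqrt(<u_j, u_j>), so |<v, e_j>|^2 = <v, u_j>^2 / <u_j, u_j>.
Coefficients: <v, e_1> = 9/sqrt(10), <v, e_2> = 4/sqrt(7), <v, e_3> = -307/sqrt(22610).
Square and sum: Σ |<v, e_j>|^2 = 4701/323.
Compute ||v||^2 = v·v = 15.
Deficit = 15 − 4701/323 = 144/323 ≥ 0, confirming Bessel's inequality. (The deficit equals ||v − Σ <v,e_j> e_j||^2, the squared distance from v to span{e_j}.)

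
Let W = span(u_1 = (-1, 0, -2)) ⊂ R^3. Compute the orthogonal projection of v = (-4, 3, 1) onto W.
proj_W(v) = (-2/5, 0, -4/5)

Set up U = [u_1 | ... | u_1] ∈ R^(3×1). The projector onto W = col(U) is P = U (U^T U)^(-1) U^T.
Compute U^T U =
  [5],
and U^T v = (2).
Solve U^T U · c = U^T v for the coefficients: c = (2/5). The projection is proj_W(v) = U c.
Check: (v - proj_W(v)) · u_1 = 0  (should be 0).
Result: proj_W(v) = (-2/5, 0, -4/5).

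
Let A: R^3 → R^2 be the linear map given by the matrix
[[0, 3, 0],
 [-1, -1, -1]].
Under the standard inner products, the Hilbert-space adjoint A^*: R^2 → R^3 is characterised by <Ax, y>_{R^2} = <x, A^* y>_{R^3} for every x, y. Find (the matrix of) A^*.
A^* = A^T =
[[0, -1],
 [3, -1],
 [0, -1]]

For real matrices with standard dot products, the defining identity <Ax, y> = <x, A^* y> gives (Ax)^T y = x^T (A^*) y, i.e. x^T A^T y = x^T (A^*) y. Since this holds for all x, y, we must have A^* = A^T. Therefore
A^* =
[[0, -1],
 [3, -1],
 [0, -1]].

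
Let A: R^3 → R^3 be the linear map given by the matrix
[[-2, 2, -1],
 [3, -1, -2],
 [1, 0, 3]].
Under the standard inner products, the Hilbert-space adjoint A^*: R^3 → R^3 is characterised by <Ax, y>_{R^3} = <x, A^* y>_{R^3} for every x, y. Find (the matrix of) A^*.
A^* = A^T =
[[-2, 3, 1],
 [2, -1, 0],
 [-1, -2, 3]]

For real matrices with standard dot products, the defining identity <Ax, y> = <x, A^* y> gives (Ax)^T y = x^T (A^*) y, i.e. x^T A^T y = x^T (A^*) y. Since this holds for all x, y, we must have A^* = A^T. Therefore
A^* =
[[-2, 3, 1],
 [2, -1, 0],
 [-1, -2, 3]].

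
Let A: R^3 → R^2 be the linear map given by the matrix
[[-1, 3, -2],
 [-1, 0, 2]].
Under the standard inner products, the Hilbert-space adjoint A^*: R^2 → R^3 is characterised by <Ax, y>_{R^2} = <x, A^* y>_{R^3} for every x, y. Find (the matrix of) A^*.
A^* = A^T =
[[-1, -1],
 [3, 0],
 [-2, 2]]

For real matrices with standard dot products, the defining identity <Ax, y> = <x, A^* y> gives (Ax)^T y = x^T (A^*) y, i.e. x^T A^T y = x^T (A^*) y. Since this holds for all x, y, we must have A^* = A^T. Therefore
A^* =
[[-1, -1],
 [3, 0],
 [-2, 2]].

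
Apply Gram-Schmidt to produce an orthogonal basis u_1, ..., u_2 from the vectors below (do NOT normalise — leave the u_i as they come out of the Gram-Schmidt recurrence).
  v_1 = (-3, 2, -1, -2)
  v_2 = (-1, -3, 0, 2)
Orthogonal basis:
  u_1 = (-3, 2, -1, -2)
  u_2 = (-13/6, -20/9, -7/18, 11/9)

Apply the Gram-Schmidt recurrence
  u_1 = v_1
  u_i = v_i − Σ_{j<i} ((v_i · u_j) / (u_j · u_j)) · u_j.

Step by step this gives:
  u_1 = (-3, 2, -1, -2)
  u_2 = (-13/6, -20/9, -7/18, 11/9)

Orthogonality check:
  u_2 · u_1 = 0 (should be 0)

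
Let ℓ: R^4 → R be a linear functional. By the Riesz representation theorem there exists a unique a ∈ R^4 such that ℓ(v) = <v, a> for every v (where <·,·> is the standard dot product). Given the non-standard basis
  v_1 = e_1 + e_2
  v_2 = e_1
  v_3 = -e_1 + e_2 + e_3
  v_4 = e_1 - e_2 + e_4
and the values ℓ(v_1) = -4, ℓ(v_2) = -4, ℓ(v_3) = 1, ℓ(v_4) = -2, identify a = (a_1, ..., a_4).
a = (-4, 0, -3, 2)

Write a = (a_1, ..., a_4) in the standard basis. For each basis vector v_i, ℓ(v_i) = <v_i, a> is a linear equation in the a_j's. Collect the n equations into a matrix system V a = ℓ, where row i of V is v_i (expressed in the standard basis). Since V is invertible (lower-triangular with 1s on the diagonal, up to permutation), solve by back-substitution:
  V =
[[1, 1, 0, 0],
 [1, 0, 0, 0],
 [-1, 1, 1, 0],
 [1, -1, 0, 1]]
  V a = (-4, -4, 1, -2)
Solving gives a = (-4, 0, -3, 2).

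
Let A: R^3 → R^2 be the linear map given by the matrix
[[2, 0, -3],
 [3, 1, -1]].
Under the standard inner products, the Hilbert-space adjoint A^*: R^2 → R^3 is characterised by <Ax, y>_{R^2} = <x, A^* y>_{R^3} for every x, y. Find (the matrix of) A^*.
A^* = A^T =
[[2, 3],
 [0, 1],
 [-3, -1]]

For real matrices with standard dot products, the defining identity <Ax, y> = <x, A^* y> gives (Ax)^T y = x^T (A^*) y, i.e. x^T A^T y = x^T (A^*) y. Since this holds for all x, y, we must have A^* = A^T. Therefore
A^* =
[[2, 3],
 [0, 1],
 [-3, -1]].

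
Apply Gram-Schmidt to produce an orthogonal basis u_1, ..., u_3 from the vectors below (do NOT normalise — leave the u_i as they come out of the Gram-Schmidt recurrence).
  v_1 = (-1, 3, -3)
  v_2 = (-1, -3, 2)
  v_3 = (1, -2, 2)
Orthogonal basis:
  u_1 = (-1, 3, -3)
  u_2 = (-33/19, -15/19, -4/19)
  u_3 = (3/70, -1/14, -3/35)

Apply the Gram-Schmidt recurrence
  u_1 = v_1
  u_i = v_i − Σ_{j<i} ((v_i · u_j) / (u_j · u_j)) · u_j.

Step by step this gives:
  u_1 = (-1, 3, -3)
  u_2 = (-33/19, -15/19, -4/19)
  u_3 = (3/70, -1/14, -3/35)

Orthogonality check:
  u_2 · u_1 = 0 (should be 0)
  u_3 · u_1 = 0 (should be 0)
  u_3 · u_2 = 0 (should be 0)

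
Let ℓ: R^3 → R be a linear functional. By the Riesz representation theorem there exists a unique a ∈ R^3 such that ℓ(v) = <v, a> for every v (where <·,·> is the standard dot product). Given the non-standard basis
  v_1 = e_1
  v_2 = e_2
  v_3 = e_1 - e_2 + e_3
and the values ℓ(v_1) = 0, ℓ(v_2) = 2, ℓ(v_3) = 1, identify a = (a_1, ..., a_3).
a = (0, 2, 3)

Write a = (a_1, ..., a_3) in the standard basis. For each basis vector v_i, ℓ(v_i) = <v_i, a> is a linear equation in the a_j's. Collect the n equations into a matrix system V a = ℓ, where row i of V is v_i (expressed in the standard basis). Since V is invertible (lower-triangular with 1s on the diagonal, up to permutation), solve by back-substitution:
  V =
[[1, 0, 0],
 [0, 1, 0],
 [1, -1, 1]]
  V a = (0, 2, 1)
Solving gives a = (0, 2, 3).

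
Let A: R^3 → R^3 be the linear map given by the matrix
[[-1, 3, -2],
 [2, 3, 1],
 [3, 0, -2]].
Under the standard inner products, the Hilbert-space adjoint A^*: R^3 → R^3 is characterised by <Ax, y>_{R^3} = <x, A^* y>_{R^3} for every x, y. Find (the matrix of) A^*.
A^* = A^T =
[[-1, 2, 3],
 [3, 3, 0],
 [-2, 1, -2]]

For real matrices with standard dot products, the defining identity <Ax, y> = <x, A^* y> gives (Ax)^T y = x^T (A^*) y, i.e. x^T A^T y = x^T (A^*) y. Since this holds for all x, y, we must have A^* = A^T. Therefore
A^* =
[[-1, 2, 3],
 [3, 3, 0],
 [-2, 1, -2]].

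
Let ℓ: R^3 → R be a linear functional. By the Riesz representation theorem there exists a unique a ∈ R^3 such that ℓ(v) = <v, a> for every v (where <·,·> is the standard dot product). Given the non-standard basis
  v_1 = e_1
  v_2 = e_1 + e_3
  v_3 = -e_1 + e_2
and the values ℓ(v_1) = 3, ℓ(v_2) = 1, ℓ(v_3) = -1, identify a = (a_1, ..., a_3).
a = (3, 2, -2)

Write a = (a_1, ..., a_3) in the standard basis. For each basis vector v_i, ℓ(v_i) = <v_i, a> is a linear equation in the a_j's. Collect the n equations into a matrix system V a = ℓ, where row i of V is v_i (expressed in the standard basis). Since V is invertible (lower-triangular with 1s on the diagonal, up to permutation), solve by back-substitution:
  V =
[[1, 0, 0],
 [1, 0, 1],
 [-1, 1, 0]]
  V a = (3, 1, -1)
Solving gives a = (3, 2, -2).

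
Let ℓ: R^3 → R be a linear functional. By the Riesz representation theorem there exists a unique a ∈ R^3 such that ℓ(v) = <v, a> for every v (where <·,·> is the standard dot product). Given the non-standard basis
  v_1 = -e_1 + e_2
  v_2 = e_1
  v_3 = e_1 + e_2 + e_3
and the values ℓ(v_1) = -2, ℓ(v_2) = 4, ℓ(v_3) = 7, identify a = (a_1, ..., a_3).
a = (4, 2, 1)

Write a = (a_1, ..., a_3) in the standard basis. For each basis vector v_i, ℓ(v_i) = <v_i, a> is a linear equation in the a_j's. Collect the n equations into a matrix system V a = ℓ, where row i of V is v_i (expressed in the standard basis). Since V is invertible (lower-triangular with 1s on the diagonal, up to permutation), solve by back-substitution:
  V =
[[-1, 1, 0],
 [1, 0, 0],
 [1, 1, 1]]
  V a = (-2, 4, 7)
Solving gives a = (4, 2, 1).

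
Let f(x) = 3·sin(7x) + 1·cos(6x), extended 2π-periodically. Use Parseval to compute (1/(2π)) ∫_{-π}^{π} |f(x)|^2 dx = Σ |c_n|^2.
Σ |c_n|^2 = 5

Expand |f|^2 and use orthogonality of {sin(nx), cos(mx)} on [-π, π]:
  ∫_{-π}^{π} sin(nx)^2 dx = π, ∫ cos(mx)^2 dx = π, and cross terms integrate to 0.
So ∫_{-π}^{π} f(x)^2 dx = 3^2 · π + 1^2 · π = (9 + 1)π.
Divide by 2π: (9 + 1)/2 = 5.
By Parseval, this equals Σ |c_n|^2.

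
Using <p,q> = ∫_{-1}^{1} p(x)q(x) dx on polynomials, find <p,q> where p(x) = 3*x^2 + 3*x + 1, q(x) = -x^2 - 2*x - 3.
<p,q> = -268/15

Expand the product: p(x)·q(x) = -3*x^4 - 9*x^3 - 16*x^2 - 11*x - 3.
∫_{-1}^{1} of each monomial x^k gives [2/(k+1) if k even, 0 if k odd]. Integrating term-by-term (or equivalently evaluating the antiderivative F(x) = -3*x^5/5 - 9*x^4/4 - 16*x^3/3 - 11*x^2/2 - 3*x at the endpoints):
  F(1) − F(−1) = -1001/60 − (71/60) = -268/15.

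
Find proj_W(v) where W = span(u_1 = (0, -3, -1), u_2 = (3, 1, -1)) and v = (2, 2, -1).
proj_W(v) = (120/53, 191/106, -43/106)

Set up U = [u_1 | ... | u_2] ∈ R^(3×2). The projector onto W = col(U) is P = U (U^T U)^(-1) U^T.
Compute U^T U =
  [10, -2]
  [-2, 11],
and U^T v = (-5, 9).
Solve U^T U · c = U^T v for the coefficients: c = (-37/106, 40/53). The projection is proj_W(v) = U c.
Check: (v - proj_W(v)) · u_1 = 0  (should be 0).
Check: (v - proj_W(v)) · u_2 = 0  (should be 0).
Result: proj_W(v) = (120/53, 191/106, -43/106).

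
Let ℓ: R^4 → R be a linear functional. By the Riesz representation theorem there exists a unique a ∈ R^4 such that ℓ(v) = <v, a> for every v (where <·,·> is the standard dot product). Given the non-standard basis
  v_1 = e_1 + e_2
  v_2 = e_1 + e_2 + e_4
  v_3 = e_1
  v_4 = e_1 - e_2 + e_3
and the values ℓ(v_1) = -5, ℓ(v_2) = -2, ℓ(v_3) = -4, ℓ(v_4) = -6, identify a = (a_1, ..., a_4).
a = (-4, -1, -3, 3)

Write a = (a_1, ..., a_4) in the standard basis. For each basis vector v_i, ℓ(v_i) = <v_i, a> is a linear equation in the a_j's. Collect the n equations into a matrix system V a = ℓ, where row i of V is v_i (expressed in the standard basis). Since V is invertible (lower-triangular with 1s on the diagonal, up to permutation), solve by back-substitution:
  V =
[[1, 1, 0, 0],
 [1, 1, 0, 1],
 [1, 0, 0, 0],
 [1, -1, 1, 0]]
  V a = (-5, -2, -4, -6)
Solving gives a = (-4, -1, -3, 3).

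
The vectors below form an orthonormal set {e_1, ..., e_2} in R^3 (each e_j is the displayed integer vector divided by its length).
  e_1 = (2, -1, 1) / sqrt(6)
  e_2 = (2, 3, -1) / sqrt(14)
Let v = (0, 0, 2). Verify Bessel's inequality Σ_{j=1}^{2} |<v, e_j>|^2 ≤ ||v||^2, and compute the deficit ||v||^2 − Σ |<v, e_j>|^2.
Σ |<v, e_j>|^2 = 20/21; ||v||^2 = 4; deficit = 64/21

Write each e_j = u_j / sqrt(<u_j, u_j>) where u_j is the displayed integer vector. Then <v, e_j> = <v, u_j> / sqrt(<u_j, u_j>), so |<v, e_j>|^2 = <v, u_j>^2 / <u_j, u_j>.
Coefficients: <v, e_1> = 2/sqrt(6), <v, e_2> = -2/sqrt(14).
Square and sum: Σ |<v, e_j>|^2 = 20/21.
Compute ||v||^2 = v·v = 4.
Deficit = 4 − 20/21 = 64/21 ≥ 0, confirming Bessel's inequality. (The deficit equals ||v − Σ <v,e_j> e_j||^2, the squared distance from v to span{e_j}.)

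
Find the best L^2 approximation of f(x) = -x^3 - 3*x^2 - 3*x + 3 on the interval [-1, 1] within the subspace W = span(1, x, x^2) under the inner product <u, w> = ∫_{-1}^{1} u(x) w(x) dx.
g(x) = -3*x^2 - 18*x/5 + 3

The best approximation g ∈ W is the orthogonal projection of f onto W. Writing g = a_0 + a_1 x + a_2 x^2, the coefficients solve the normal equations G · a = b where
  G_{ij} = <φ_i, φ_j> and b_i = <f, φ_i>, with φ_0 = 1, φ_1 = x, φ_2 = x^2.
G =
  [2, 0, 2/3]
  [0, 2/3, 0]
  [2/3, 0, 2/5],
b = (4, -12/5, 4/5).
Solving gives a_0 = 3, a_1 = -18/5, a_2 = -3, so
  g(x) = -3*x^2 - 18*x/5 + 3.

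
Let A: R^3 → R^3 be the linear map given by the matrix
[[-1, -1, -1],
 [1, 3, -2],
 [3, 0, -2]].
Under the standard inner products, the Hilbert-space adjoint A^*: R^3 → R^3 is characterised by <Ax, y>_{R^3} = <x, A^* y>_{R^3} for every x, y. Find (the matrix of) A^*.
A^* = A^T =
[[-1, 1, 3],
 [-1, 3, 0],
 [-1, -2, -2]]

For real matrices with standard dot products, the defining identity <Ax, y> = <x, A^* y> gives (Ax)^T y = x^T (A^*) y, i.e. x^T A^T y = x^T (A^*) y. Since this holds for all x, y, we must have A^* = A^T. Therefore
A^* =
[[-1, 1, 3],
 [-1, 3, 0],
 [-1, -2, -2]].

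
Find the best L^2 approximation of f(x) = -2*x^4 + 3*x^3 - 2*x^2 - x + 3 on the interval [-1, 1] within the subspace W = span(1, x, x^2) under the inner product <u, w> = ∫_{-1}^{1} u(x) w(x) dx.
g(x) = -26*x^2/7 + 4*x/5 + 111/35

The best approximation g ∈ W is the orthogonal projection of f onto W. Writing g = a_0 + a_1 x + a_2 x^2, the coefficients solve the normal equations G · a = b where
  G_{ij} = <φ_i, φ_j> and b_i = <f, φ_i>, with φ_0 = 1, φ_1 = x, φ_2 = x^2.
G =
  [2, 0, 2/3]
  [0, 2/3, 0]
  [2/3, 0, 2/5],
b = (58/15, 8/15, 22/35).
Solving gives a_0 = 111/35, a_1 = 4/5, a_2 = -26/7, so
  g(x) = -26*x^2/7 + 4*x/5 + 111/35.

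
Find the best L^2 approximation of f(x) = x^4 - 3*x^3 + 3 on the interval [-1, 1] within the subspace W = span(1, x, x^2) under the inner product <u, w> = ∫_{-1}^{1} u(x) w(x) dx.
g(x) = 6*x^2/7 - 9*x/5 + 102/35

The best approximation g ∈ W is the orthogonal projection of f onto W. Writing g = a_0 + a_1 x + a_2 x^2, the coefficients solve the normal equations G · a = b where
  G_{ij} = <φ_i, φ_j> and b_i = <f, φ_i>, with φ_0 = 1, φ_1 = x, φ_2 = x^2.
G =
  [2, 0, 2/3]
  [0, 2/3, 0]
  [2/3, 0, 2/5],
b = (32/5, -6/5, 16/7).
Solving gives a_0 = 102/35, a_1 = -9/5, a_2 = 6/7, so
  g(x) = 6*x^2/7 - 9*x/5 + 102/35.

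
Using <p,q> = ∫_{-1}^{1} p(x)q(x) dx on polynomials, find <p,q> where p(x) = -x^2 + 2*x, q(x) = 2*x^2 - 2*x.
<p,q> = -52/15

Expand the product: p(x)·q(x) = -2*x^4 + 6*x^3 - 4*x^2.
∫_{-1}^{1} of each monomial x^k gives [2/(k+1) if k even, 0 if k odd]. Integrating term-by-term (or equivalently evaluating the antiderivative F(x) = -2*x^5/5 + 3*x^4/2 - 4*x^3/3 at the endpoints):
  F(1) − F(−1) = -7/30 − (97/30) = -52/15.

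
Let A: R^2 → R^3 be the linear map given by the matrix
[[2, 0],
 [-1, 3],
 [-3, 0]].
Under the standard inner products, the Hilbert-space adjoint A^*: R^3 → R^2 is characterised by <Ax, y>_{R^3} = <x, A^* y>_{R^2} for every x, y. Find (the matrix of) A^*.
A^* = A^T =
[[2, -1, -3],
 [0, 3, 0]]

For real matrices with standard dot products, the defining identity <Ax, y> = <x, A^* y> gives (Ax)^T y = x^T (A^*) y, i.e. x^T A^T y = x^T (A^*) y. Since this holds for all x, y, we must have A^* = A^T. Therefore
A^* =
[[2, -1, -3],
 [0, 3, 0]].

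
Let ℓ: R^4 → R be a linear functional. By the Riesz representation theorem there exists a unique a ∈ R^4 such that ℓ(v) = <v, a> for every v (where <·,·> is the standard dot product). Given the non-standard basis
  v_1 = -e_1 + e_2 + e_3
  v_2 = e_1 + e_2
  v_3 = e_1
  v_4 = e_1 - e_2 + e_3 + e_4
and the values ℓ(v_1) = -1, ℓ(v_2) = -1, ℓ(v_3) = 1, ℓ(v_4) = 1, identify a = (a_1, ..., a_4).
a = (1, -2, 2, -4)

Write a = (a_1, ..., a_4) in the standard basis. For each basis vector v_i, ℓ(v_i) = <v_i, a> is a linear equation in the a_j's. Collect the n equations into a matrix system V a = ℓ, where row i of V is v_i (expressed in the standard basis). Since V is invertible (lower-triangular with 1s on the diagonal, up to permutation), solve by back-substitution:
  V =
[[-1, 1, 1, 0],
 [1, 1, 0, 0],
 [1, 0, 0, 0],
 [1, -1, 1, 1]]
  V a = (-1, -1, 1, 1)
Solving gives a = (1, -2, 2, -4).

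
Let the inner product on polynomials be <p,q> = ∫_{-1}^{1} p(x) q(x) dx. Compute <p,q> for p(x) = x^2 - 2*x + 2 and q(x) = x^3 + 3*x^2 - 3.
<p,q> = -48/5

Expand the product: p(x)·q(x) = x^5 + x^4 - 4*x^3 + 3*x^2 + 6*x - 6.
∫_{-1}^{1} of each monomial x^k gives [2/(k+1) if k even, 0 if k odd]. Integrating term-by-term (or equivalently evaluating the antiderivative F(x) = x^6/6 + x^5/5 - x^4 + x^3 + 3*x^2 - 6*x at the endpoints):
  F(1) − F(−1) = -79/30 − (209/30) = -48/5.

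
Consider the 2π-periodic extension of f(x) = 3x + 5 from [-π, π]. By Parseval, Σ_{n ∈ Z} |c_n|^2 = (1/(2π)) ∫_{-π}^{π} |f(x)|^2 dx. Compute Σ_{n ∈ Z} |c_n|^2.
Σ |c_n|^2 = 3π^2 + 25

Expand and integrate term by term over [-π, π]:
  ∫ (3x)^2 dx = 9·(2π^3/3); ∫ 2·3·(5)·x dx = 0 (odd integrand); ∫ 5^2 dx = 25·2π.
So (1/(2π)) ∫_{-π}^{π} (3x + 5)^2 dx = 9π^2/3 + 25 = 3π^2 + 25.
Parseval ⇒ Σ |c_n|^2 = 3π^2 + 25.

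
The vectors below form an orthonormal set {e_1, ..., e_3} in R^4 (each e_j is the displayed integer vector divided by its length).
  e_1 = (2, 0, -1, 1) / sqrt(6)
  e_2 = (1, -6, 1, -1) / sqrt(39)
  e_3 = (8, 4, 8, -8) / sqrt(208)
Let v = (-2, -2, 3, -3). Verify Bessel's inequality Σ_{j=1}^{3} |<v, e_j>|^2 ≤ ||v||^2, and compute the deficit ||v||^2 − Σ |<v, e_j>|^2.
Σ |<v, e_j>|^2 = 26; ||v||^2 = 26; deficit = 0

Write each e_j = u_j / sqrt(<u_j, u_j>) where u_j is the displayed integer vector. Then <v, e_j> = <v, u_j> / sqrt(<u_j, u_j>), so |<v, e_j>|^2 = <v, u_j>^2 / <u_j, u_j>.
Coefficients: <v, e_1> = -10/sqrt(6), <v, e_2> = 16/sqrt(39), <v, e_3> = 24/sqrt(208).
Square and sum: Σ |<v, e_j>|^2 = 26.
Compute ||v||^2 = v·v = 26.
Deficit = 26 − 26 = 0 ≥ 0, confirming Bessel's inequality. (The deficit equals ||v − Σ <v,e_j> e_j||^2, the squared distance from v to span{e_j}.)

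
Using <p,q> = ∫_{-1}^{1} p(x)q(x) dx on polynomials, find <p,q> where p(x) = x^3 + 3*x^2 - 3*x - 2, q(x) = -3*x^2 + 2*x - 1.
<p,q> = -4/5

Expand the product: p(x)·q(x) = -3*x^5 - 7*x^4 + 14*x^3 - 3*x^2 - x + 2.
∫_{-1}^{1} of each monomial x^k gives [2/(k+1) if k even, 0 if k odd]. Integrating term-by-term (or equivalently evaluating the antiderivative F(x) = -x^6/2 - 7*x^5/5 + 7*x^4/2 - x^3 - x^2/2 + 2*x at the endpoints):
  F(1) − F(−1) = 21/10 − (29/10) = -4/5.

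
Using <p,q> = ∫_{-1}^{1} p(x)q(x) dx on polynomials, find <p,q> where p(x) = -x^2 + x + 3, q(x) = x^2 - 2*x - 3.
<p,q> = -236/15

Expand the product: p(x)·q(x) = -x^4 + 3*x^3 + 4*x^2 - 9*x - 9.
∫_{-1}^{1} of each monomial x^k gives [2/(k+1) if k even, 0 if k odd]. Integrating term-by-term (or equivalently evaluating the antiderivative F(x) = -x^5/5 + 3*x^4/4 + 4*x^3/3 - 9*x^2/2 - 9*x at the endpoints):
  F(1) − F(−1) = -697/60 − (247/60) = -236/15.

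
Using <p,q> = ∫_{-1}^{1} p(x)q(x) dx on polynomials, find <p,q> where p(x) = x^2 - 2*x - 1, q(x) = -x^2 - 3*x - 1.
<p,q> = 28/5

Expand the product: p(x)·q(x) = -x^4 - x^3 + 6*x^2 + 5*x + 1.
∫_{-1}^{1} of each monomial x^k gives [2/(k+1) if k even, 0 if k odd]. Integrating term-by-term (or equivalently evaluating the antiderivative F(x) = -x^5/5 - x^4/4 + 2*x^3 + 5*x^2/2 + x at the endpoints):
  F(1) − F(−1) = 101/20 − (-11/20) = 28/5.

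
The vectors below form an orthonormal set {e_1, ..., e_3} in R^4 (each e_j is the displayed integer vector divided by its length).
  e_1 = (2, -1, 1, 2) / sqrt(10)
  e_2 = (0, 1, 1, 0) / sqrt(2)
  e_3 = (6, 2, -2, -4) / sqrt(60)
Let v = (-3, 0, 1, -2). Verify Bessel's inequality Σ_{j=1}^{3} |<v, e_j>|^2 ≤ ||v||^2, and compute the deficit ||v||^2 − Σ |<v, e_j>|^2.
Σ |<v, e_j>|^2 = 11; ||v||^2 = 14; deficit = 3

Write each e_j = u_j / sqrt(<u_j, u_j>) where u_j is the displayed integer vector. Then <v, e_j> = <v, u_j> / sqrt(<u_j, u_j>), so |<v, e_j>|^2 = <v, u_j>^2 / <u_j, u_j>.
Coefficients: <v, e_1> = -9/sqrt(10), <v, e_2> = 1/sqrt(2), <v, e_3> = -12/sqrt(60).
Square and sum: Σ |<v, e_j>|^2 = 11.
Compute ||v||^2 = v·v = 14.
Deficit = 14 − 11 = 3 ≥ 0, confirming Bessel's inequality. (The deficit equals ||v − Σ <v,e_j> e_j||^2, the squared distance from v to span{e_j}.)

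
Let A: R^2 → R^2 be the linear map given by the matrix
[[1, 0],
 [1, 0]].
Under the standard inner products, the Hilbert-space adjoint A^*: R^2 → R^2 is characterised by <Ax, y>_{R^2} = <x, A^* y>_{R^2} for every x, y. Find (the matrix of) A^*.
A^* = A^T =
[[1, 1],
 [0, 0]]

For real matrices with standard dot products, the defining identity <Ax, y> = <x, A^* y> gives (Ax)^T y = x^T (A^*) y, i.e. x^T A^T y = x^T (A^*) y. Since this holds for all x, y, we must have A^* = A^T. Therefore
A^* =
[[1, 1],
 [0, 0]].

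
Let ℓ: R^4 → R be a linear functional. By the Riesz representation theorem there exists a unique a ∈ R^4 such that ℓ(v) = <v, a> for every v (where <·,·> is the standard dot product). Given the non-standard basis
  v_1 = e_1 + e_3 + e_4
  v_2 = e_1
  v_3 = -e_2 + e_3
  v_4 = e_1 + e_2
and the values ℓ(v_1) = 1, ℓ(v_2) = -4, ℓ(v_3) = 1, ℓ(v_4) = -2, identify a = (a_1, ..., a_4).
a = (-4, 2, 3, 2)

Write a = (a_1, ..., a_4) in the standard basis. For each basis vector v_i, ℓ(v_i) = <v_i, a> is a linear equation in the a_j's. Collect the n equations into a matrix system V a = ℓ, where row i of V is v_i (expressed in the standard basis). Since V is invertible (lower-triangular with 1s on the diagonal, up to permutation), solve by back-substitution:
  V =
[[1, 0, 1, 1],
 [1, 0, 0, 0],
 [0, -1, 1, 0],
 [1, 1, 0, 0]]
  V a = (1, -4, 1, -2)
Solving gives a = (-4, 2, 3, 2).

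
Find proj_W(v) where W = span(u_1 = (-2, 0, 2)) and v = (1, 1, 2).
proj_W(v) = (-1/2, 0, 1/2)

Set up U = [u_1 | ... | u_1] ∈ R^(3×1). The projector onto W = col(U) is P = U (U^T U)^(-1) U^T.
Compute U^T U =
  [8],
and U^T v = (2).
Solve U^T U · c = U^T v for the coefficients: c = (1/4). The projection is proj_W(v) = U c.
Check: (v - proj_W(v)) · u_1 = 0  (should be 0).
Result: proj_W(v) = (-1/2, 0, 1/2).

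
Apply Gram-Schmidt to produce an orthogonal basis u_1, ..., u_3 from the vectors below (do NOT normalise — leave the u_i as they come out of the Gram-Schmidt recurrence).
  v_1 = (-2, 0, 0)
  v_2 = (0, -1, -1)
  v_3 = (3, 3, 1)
Orthogonal basis:
  u_1 = (-2, 0, 0)
  u_2 = (0, -1, -1)
  u_3 = (0, 1, -1)

Apply the Gram-Schmidt recurrence
  u_1 = v_1
  u_i = v_i − Σ_{j<i} ((v_i · u_j) / (u_j · u_j)) · u_j.

Step by step this gives:
  u_1 = (-2, 0, 0)
  u_2 = (0, -1, -1)
  u_3 = (0, 1, -1)

Orthogonality check:
  u_2 · u_1 = 0 (should be 0)
  u_3 · u_1 = 0 (should be 0)
  u_3 · u_2 = 0 (should be 0)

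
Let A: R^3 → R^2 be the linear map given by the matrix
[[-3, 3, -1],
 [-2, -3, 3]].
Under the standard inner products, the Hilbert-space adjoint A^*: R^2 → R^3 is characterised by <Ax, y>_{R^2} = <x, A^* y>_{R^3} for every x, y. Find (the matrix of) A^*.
A^* = A^T =
[[-3, -2],
 [3, -3],
 [-1, 3]]

For real matrices with standard dot products, the defining identity <Ax, y> = <x, A^* y> gives (Ax)^T y = x^T (A^*) y, i.e. x^T A^T y = x^T (A^*) y. Since this holds for all x, y, we must have A^* = A^T. Therefore
A^* =
[[-3, -2],
 [3, -3],
 [-1, 3]].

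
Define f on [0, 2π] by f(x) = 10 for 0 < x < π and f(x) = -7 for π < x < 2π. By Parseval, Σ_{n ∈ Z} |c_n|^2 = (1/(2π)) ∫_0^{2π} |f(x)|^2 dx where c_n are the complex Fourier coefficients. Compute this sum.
Σ |c_n|^2 = 149/2

Parseval equates the L^2 energy of f (normalised by 1/(2π)) with the ℓ^2 sum of its Fourier coefficients: (1/(2π)) ∫_0^{2π} |f|^2 = Σ |c_n|^2.
Compute the left side: (1/(2π)) [∫_0^π 10^2 dx + ∫_π^{2π} (-7)^2 dx] = (1/(2π)) · (100π + 49π) = (100 + 49)/2 = 149/2.
So Σ_{n ∈ Z} |c_n|^2 = 149/2.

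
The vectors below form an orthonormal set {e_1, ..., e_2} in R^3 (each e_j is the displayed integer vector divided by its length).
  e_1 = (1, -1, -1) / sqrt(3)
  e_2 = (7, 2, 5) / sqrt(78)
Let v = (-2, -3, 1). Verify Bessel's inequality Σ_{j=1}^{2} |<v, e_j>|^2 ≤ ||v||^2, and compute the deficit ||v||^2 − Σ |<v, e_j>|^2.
Σ |<v, e_j>|^2 = 75/26; ||v||^2 = 14; deficit = 289/26

Write each e_j = u_j / sqrt(<u_j, u_j>) where u_j is the displayed integer vector. Then <v, e_j> = <v, u_j> / sqrt(<u_j, u_j>), so |<v, e_j>|^2 = <v, u_j>^2 / <u_j, u_j>.
Coefficients: <v, e_1> = 0/sqrt(3), <v, e_2> = -15/sqrt(78).
Square and sum: Σ |<v, e_j>|^2 = 75/26.
Compute ||v||^2 = v·v = 14.
Deficit = 14 − 75/26 = 289/26 ≥ 0, confirming Bessel's inequality. (The deficit equals ||v − Σ <v,e_j> e_j||^2, the squared distance from v to span{e_j}.)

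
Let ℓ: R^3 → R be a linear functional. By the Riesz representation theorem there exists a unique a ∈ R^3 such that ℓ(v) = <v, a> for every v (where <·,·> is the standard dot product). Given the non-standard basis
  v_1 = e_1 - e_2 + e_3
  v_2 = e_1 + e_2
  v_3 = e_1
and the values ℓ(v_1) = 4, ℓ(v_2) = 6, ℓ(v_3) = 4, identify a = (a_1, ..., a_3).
a = (4, 2, 2)

Write a = (a_1, ..., a_3) in the standard basis. For each basis vector v_i, ℓ(v_i) = <v_i, a> is a linear equation in the a_j's. Collect the n equations into a matrix system V a = ℓ, where row i of V is v_i (expressed in the standard basis). Since V is invertible (lower-triangular with 1s on the diagonal, up to permutation), solve by back-substitution:
  V =
[[1, -1, 1],
 [1, 1, 0],
 [1, 0, 0]]
  V a = (4, 6, 4)
Solving gives a = (4, 2, 2).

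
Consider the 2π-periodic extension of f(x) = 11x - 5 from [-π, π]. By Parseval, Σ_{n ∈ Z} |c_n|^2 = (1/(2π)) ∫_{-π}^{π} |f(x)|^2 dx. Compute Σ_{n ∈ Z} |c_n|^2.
Σ |c_n|^2 = 121π^2/3 + 25

Expand and integrate term by term over [-π, π]:
  ∫ (11x)^2 dx = 121·(2π^3/3); ∫ 2·11·(-5)·x dx = 0 (odd integrand); ∫ (-5)^2 dx = 25·2π.
So (1/(2π)) ∫_{-π}^{π} (11x - 5)^2 dx = 121π^2/3 + 25 = 121π^2/3 + 25.
Parseval ⇒ Σ |c_n|^2 = 121π^2/3 + 25.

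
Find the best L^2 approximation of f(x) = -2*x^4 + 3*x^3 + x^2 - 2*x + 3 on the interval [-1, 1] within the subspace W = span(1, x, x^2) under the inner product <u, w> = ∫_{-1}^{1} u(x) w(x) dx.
g(x) = -5*x^2/7 - x/5 + 111/35

The best approximation g ∈ W is the orthogonal projection of f onto W. Writing g = a_0 + a_1 x + a_2 x^2, the coefficients solve the normal equations G · a = b where
  G_{ij} = <φ_i, φ_j> and b_i = <f, φ_i>, with φ_0 = 1, φ_1 = x, φ_2 = x^2.
G =
  [2, 0, 2/3]
  [0, 2/3, 0]
  [2/3, 0, 2/5],
b = (88/15, -2/15, 64/35).
Solving gives a_0 = 111/35, a_1 = -1/5, a_2 = -5/7, so
  g(x) = -5*x^2/7 - x/5 + 111/35.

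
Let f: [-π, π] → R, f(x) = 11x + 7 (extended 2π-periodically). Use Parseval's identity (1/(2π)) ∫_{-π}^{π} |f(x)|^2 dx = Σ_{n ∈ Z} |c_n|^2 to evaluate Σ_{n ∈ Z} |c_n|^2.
Σ |c_n|^2 = 121π^2/3 + 49

Expand and integrate term by term over [-π, π]:
  ∫ (11x)^2 dx = 121·(2π^3/3); ∫ 2·11·(7)·x dx = 0 (odd integrand); ∫ 7^2 dx = 49·2π.
So (1/(2π)) ∫_{-π}^{π} (11x + 7)^2 dx = 121π^2/3 + 49 = 121π^2/3 + 49.
Parseval ⇒ Σ |c_n|^2 = 121π^2/3 + 49.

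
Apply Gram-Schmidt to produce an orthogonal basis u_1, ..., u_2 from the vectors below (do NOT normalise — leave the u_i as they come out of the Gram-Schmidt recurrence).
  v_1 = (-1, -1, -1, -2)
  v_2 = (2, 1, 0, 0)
Orthogonal basis:
  u_1 = (-1, -1, -1, -2)
  u_2 = (11/7, 4/7, -3/7, -6/7)

Apply the Gram-Schmidt recurrence
  u_1 = v_1
  u_i = v_i − Σ_{j<i} ((v_i · u_j) / (u_j · u_j)) · u_j.

Step by step this gives:
  u_1 = (-1, -1, -1, -2)
  u_2 = (11/7, 4/7, -3/7, -6/7)

Orthogonality check:
  u_2 · u_1 = 0 (should be 0)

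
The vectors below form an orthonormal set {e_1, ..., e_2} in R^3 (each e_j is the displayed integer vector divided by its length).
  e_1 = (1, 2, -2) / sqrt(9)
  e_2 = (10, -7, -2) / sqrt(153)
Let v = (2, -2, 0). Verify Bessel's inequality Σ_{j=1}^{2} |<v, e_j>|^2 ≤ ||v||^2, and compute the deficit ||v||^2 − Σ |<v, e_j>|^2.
Σ |<v, e_j>|^2 = 8; ||v||^2 = 8; deficit = 0

Write each e_j = u_j / sqrt(<u_j, u_j>) where u_j is the displayed integer vector. Then <v, e_j> = <v, u_j> / sqrt(<u_j, u_j>), so |<v, e_j>|^2 = <v, u_j>^2 / <u_j, u_j>.
Coefficients: <v, e_1> = -2/sqrt(9), <v, e_2> = 34/sqrt(153).
Square and sum: Σ |<v, e_j>|^2 = 8.
Compute ||v||^2 = v·v = 8.
Deficit = 8 − 8 = 0 ≥ 0, confirming Bessel's inequality. (The deficit equals ||v − Σ <v,e_j> e_j||^2, the squared distance from v to span{e_j}.)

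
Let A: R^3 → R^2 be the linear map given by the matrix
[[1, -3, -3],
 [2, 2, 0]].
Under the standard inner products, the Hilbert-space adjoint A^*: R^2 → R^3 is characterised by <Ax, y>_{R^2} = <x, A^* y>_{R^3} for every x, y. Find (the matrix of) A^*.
A^* = A^T =
[[1, 2],
 [-3, 2],
 [-3, 0]]

For real matrices with standard dot products, the defining identity <Ax, y> = <x, A^* y> gives (Ax)^T y = x^T (A^*) y, i.e. x^T A^T y = x^T (A^*) y. Since this holds for all x, y, we must have A^* = A^T. Therefore
A^* =
[[1, 2],
 [-3, 2],
 [-3, 0]].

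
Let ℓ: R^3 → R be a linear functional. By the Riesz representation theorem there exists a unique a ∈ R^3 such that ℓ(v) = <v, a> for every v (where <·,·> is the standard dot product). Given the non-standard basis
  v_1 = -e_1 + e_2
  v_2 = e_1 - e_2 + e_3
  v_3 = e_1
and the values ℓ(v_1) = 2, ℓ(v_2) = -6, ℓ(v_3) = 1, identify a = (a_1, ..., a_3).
a = (1, 3, -4)

Write a = (a_1, ..., a_3) in the standard basis. For each basis vector v_i, ℓ(v_i) = <v_i, a> is a linear equation in the a_j's. Collect the n equations into a matrix system V a = ℓ, where row i of V is v_i (expressed in the standard basis). Since V is invertible (lower-triangular with 1s on the diagonal, up to permutation), solve by back-substitution:
  V =
[[-1, 1, 0],
 [1, -1, 1],
 [1, 0, 0]]
  V a = (2, -6, 1)
Solving gives a = (1, 3, -4).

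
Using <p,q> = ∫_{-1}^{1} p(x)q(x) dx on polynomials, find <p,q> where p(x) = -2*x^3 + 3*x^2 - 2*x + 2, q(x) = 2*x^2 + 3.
<p,q> = 346/15

Expand the product: p(x)·q(x) = -4*x^5 + 6*x^4 - 10*x^3 + 13*x^2 - 6*x + 6.
∫_{-1}^{1} of each monomial x^k gives [2/(k+1) if k even, 0 if k odd]. Integrating term-by-term (or equivalently evaluating the antiderivative F(x) = -2*x^6/3 + 6*x^5/5 - 5*x^4/2 + 13*x^3/3 - 3*x^2 + 6*x at the endpoints):
  F(1) − F(−1) = 161/30 − (-177/10) = 346/15.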